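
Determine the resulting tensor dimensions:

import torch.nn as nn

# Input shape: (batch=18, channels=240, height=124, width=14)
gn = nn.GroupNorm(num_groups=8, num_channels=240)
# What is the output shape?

Input shape: (18, 240, 124, 14)
Output shape: (18, 240, 124, 14)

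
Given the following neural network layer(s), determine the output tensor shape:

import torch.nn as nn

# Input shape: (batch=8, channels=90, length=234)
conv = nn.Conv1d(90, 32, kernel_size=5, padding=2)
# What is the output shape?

Input shape: (8, 90, 234)
Output shape: (8, 32, 234)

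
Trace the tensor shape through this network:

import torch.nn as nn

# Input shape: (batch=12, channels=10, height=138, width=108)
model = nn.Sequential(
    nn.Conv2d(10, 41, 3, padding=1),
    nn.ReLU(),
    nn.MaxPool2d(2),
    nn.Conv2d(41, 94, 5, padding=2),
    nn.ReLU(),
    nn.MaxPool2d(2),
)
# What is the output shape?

Input shape: (12, 10, 138, 108)
  -> after first Conv2d: (12, 41, 138, 108)
  -> after first MaxPool2d: (12, 41, 69, 54)
  -> after second Conv2d: (12, 94, 69, 54)
Output shape: (12, 94, 34, 27)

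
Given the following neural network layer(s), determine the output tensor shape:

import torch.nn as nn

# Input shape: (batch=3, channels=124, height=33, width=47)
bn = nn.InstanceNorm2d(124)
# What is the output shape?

Input shape: (3, 124, 33, 47)
Output shape: (3, 124, 33, 47)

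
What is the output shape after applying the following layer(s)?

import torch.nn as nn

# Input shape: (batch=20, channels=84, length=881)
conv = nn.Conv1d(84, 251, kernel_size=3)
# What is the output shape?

Input shape: (20, 84, 881)
Output shape: (20, 251, 879)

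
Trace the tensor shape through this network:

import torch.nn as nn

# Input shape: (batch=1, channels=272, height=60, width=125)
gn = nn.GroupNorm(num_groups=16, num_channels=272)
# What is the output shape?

Input shape: (1, 272, 60, 125)
Output shape: (1, 272, 60, 125)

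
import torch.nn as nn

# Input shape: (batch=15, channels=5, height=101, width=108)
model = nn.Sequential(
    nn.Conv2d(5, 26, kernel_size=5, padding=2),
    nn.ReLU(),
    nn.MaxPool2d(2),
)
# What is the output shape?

Input shape: (15, 5, 101, 108)
  -> after Conv2d: (15, 26, 101, 108)
  -> after ReLU: (15, 26, 101, 108)
Output shape: (15, 26, 50, 54)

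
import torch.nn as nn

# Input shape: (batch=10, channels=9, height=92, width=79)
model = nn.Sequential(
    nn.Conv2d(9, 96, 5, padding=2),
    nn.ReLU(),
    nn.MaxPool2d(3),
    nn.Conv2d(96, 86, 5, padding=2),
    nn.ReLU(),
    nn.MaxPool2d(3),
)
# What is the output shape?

Input shape: (10, 9, 92, 79)
  -> after first Conv2d: (10, 96, 92, 79)
  -> after first MaxPool2d: (10, 96, 30, 26)
  -> after second Conv2d: (10, 86, 30, 26)
Output shape: (10, 86, 10, 8)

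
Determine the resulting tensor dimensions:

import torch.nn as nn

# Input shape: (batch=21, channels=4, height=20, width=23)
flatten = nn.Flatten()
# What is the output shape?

Input shape: (21, 4, 20, 23)
Output shape: (21, 1840)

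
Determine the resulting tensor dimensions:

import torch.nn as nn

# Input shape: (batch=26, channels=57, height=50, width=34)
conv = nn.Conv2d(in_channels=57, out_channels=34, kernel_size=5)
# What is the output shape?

Input shape: (26, 57, 50, 34)
Output shape: (26, 34, 46, 30)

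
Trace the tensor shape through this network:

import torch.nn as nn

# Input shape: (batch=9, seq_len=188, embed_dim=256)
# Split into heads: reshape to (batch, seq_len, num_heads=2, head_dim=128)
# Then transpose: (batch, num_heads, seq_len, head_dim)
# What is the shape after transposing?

Input shape: (9, 188, 256)
  -> after reshape: (9, 188, 2, 128)
Output shape: (9, 2, 188, 128)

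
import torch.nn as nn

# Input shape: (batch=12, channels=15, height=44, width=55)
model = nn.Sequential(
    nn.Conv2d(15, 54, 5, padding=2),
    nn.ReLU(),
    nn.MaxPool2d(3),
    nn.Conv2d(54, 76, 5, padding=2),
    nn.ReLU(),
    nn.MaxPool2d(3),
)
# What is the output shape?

Input shape: (12, 15, 44, 55)
  -> after first Conv2d: (12, 54, 44, 55)
  -> after first MaxPool2d: (12, 54, 14, 18)
  -> after second Conv2d: (12, 76, 14, 18)
Output shape: (12, 76, 4, 6)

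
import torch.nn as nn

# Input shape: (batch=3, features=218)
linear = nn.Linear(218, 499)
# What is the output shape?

Input shape: (3, 218)
Output shape: (3, 499)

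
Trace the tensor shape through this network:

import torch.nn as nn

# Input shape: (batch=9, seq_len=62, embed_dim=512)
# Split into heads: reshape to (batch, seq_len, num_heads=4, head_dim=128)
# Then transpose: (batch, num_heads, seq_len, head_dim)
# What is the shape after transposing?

Input shape: (9, 62, 512)
  -> after reshape: (9, 62, 4, 128)
Output shape: (9, 4, 62, 128)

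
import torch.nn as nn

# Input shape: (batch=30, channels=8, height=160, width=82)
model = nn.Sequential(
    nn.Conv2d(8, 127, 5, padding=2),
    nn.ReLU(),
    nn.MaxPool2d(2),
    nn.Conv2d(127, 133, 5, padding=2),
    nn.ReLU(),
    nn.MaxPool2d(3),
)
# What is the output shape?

Input shape: (30, 8, 160, 82)
  -> after first Conv2d: (30, 127, 160, 82)
  -> after first MaxPool2d: (30, 127, 80, 41)
  -> after second Conv2d: (30, 133, 80, 41)
Output shape: (30, 133, 26, 13)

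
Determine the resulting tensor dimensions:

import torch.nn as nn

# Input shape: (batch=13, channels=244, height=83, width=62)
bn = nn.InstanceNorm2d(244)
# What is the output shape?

Input shape: (13, 244, 83, 62)
Output shape: (13, 244, 83, 62)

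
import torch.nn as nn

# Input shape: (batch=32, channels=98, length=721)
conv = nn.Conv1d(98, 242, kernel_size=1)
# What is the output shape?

Input shape: (32, 98, 721)
Output shape: (32, 242, 721)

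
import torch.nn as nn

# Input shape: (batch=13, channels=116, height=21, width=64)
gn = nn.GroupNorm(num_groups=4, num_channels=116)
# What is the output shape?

Input shape: (13, 116, 21, 64)
Output shape: (13, 116, 21, 64)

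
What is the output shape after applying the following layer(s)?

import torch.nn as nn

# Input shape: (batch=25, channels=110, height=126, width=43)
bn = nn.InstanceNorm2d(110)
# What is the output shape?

Input shape: (25, 110, 126, 43)
Output shape: (25, 110, 126, 43)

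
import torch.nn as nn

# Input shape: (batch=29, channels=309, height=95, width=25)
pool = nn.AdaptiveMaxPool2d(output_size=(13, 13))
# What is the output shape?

Input shape: (29, 309, 95, 25)
Output shape: (29, 309, 13, 13)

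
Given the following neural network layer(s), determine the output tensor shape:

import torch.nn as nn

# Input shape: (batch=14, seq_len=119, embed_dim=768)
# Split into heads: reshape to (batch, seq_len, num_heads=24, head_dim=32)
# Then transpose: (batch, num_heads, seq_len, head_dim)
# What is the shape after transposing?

Input shape: (14, 119, 768)
  -> after reshape: (14, 119, 24, 32)
Output shape: (14, 24, 119, 32)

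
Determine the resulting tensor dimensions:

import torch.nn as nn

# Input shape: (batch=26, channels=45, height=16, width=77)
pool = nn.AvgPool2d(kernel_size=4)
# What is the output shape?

Input shape: (26, 45, 16, 77)
Output shape: (26, 45, 4, 19)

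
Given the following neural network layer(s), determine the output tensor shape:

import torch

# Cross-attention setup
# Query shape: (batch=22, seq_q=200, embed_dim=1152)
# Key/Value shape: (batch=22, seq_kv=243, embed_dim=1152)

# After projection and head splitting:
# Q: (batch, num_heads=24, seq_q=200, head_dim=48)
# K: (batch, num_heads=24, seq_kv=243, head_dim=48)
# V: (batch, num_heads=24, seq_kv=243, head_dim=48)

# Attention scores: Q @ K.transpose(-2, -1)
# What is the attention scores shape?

Input shape: (22, 200, 1152)
Output shape: (22, 24, 200, 243)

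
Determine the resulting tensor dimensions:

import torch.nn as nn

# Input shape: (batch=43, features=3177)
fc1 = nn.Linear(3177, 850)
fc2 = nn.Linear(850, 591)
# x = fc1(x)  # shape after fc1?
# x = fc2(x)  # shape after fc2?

Input shape: (43, 3177)
  -> after fc1: (43, 850)
Output shape: (43, 591)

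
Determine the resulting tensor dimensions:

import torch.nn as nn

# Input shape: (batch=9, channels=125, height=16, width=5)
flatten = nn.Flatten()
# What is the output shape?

Input shape: (9, 125, 16, 5)
Output shape: (9, 10000)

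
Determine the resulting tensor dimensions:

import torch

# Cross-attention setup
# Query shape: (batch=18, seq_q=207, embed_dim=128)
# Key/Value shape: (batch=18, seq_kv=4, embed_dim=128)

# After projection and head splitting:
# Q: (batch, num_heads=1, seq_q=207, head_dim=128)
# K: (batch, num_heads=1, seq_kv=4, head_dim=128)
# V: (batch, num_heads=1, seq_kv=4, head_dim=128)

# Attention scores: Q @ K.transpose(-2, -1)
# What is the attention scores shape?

Input shape: (18, 207, 128)
Output shape: (18, 1, 207, 4)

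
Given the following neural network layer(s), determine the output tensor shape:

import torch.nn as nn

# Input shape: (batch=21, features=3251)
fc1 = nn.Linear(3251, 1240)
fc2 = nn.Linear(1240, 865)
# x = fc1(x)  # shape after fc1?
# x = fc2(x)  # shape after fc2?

Input shape: (21, 3251)
  -> after fc1: (21, 1240)
Output shape: (21, 865)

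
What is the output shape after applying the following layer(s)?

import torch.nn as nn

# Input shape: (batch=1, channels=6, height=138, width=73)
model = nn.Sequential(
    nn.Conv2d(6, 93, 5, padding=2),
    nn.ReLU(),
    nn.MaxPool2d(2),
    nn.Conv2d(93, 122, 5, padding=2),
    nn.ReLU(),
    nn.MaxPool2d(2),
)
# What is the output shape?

Input shape: (1, 6, 138, 73)
  -> after first Conv2d: (1, 93, 138, 73)
  -> after first MaxPool2d: (1, 93, 69, 36)
  -> after second Conv2d: (1, 122, 69, 36)
Output shape: (1, 122, 34, 18)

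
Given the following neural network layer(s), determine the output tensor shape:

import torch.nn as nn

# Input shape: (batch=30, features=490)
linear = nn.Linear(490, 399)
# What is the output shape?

Input shape: (30, 490)
Output shape: (30, 399)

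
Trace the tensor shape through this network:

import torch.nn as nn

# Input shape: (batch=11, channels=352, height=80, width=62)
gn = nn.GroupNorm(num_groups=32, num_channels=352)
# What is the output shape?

Input shape: (11, 352, 80, 62)
Output shape: (11, 352, 80, 62)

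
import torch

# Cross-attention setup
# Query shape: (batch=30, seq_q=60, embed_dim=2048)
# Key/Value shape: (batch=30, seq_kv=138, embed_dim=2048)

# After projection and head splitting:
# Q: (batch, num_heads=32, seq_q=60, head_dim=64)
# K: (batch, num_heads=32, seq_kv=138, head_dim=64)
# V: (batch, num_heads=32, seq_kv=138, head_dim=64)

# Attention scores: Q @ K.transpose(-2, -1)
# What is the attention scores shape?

Input shape: (30, 60, 2048)
Output shape: (30, 32, 60, 138)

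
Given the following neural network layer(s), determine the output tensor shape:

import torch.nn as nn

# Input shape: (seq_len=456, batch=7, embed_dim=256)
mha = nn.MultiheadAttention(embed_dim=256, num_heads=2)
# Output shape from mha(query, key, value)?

Input shape: (456, 7, 256)
Output shape: (456, 7, 256)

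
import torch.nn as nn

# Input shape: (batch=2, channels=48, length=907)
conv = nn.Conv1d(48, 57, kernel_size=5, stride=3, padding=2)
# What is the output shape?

Input shape: (2, 48, 907)
Output shape: (2, 57, 303)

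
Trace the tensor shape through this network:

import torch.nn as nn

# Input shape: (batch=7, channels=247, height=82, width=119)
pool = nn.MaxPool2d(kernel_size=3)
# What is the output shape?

Input shape: (7, 247, 82, 119)
Output shape: (7, 247, 27, 39)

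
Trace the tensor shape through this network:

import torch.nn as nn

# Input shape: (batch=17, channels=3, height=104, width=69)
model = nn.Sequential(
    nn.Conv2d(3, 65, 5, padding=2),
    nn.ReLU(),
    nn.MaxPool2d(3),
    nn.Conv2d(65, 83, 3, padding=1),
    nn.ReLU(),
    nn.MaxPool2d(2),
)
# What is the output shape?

Input shape: (17, 3, 104, 69)
  -> after first Conv2d: (17, 65, 104, 69)
  -> after first MaxPool2d: (17, 65, 34, 23)
  -> after second Conv2d: (17, 83, 34, 23)
Output shape: (17, 83, 17, 11)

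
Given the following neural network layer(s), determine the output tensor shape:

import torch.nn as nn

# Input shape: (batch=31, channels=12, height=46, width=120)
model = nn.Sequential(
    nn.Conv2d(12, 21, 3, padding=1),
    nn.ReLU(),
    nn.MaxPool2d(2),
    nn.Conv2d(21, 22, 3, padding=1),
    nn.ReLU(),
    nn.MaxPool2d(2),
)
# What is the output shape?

Input shape: (31, 12, 46, 120)
  -> after first Conv2d: (31, 21, 46, 120)
  -> after first MaxPool2d: (31, 21, 23, 60)
  -> after second Conv2d: (31, 22, 23, 60)
Output shape: (31, 22, 11, 30)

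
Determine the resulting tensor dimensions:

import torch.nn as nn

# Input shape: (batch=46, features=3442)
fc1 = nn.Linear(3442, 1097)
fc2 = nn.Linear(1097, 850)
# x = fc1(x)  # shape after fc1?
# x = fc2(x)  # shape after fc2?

Input shape: (46, 3442)
  -> after fc1: (46, 1097)
Output shape: (46, 850)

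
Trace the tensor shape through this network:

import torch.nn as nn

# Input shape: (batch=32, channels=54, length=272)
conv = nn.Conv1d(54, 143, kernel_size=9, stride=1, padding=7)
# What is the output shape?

Input shape: (32, 54, 272)
Output shape: (32, 143, 278)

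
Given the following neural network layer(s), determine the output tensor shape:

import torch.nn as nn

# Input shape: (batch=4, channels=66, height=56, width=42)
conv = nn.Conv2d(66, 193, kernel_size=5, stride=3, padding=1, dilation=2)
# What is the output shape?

Input shape: (4, 66, 56, 42)
Output shape: (4, 193, 17, 12)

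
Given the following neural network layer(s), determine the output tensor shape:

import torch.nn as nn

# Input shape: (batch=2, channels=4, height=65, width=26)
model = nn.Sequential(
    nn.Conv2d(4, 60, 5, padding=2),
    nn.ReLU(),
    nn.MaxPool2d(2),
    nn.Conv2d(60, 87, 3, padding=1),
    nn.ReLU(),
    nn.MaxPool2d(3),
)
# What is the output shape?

Input shape: (2, 4, 65, 26)
  -> after first Conv2d: (2, 60, 65, 26)
  -> after first MaxPool2d: (2, 60, 32, 13)
  -> after second Conv2d: (2, 87, 32, 13)
Output shape: (2, 87, 10, 4)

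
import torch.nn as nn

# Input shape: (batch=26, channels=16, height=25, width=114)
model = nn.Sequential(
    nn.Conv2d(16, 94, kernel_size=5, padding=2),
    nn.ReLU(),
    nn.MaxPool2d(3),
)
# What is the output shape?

Input shape: (26, 16, 25, 114)
  -> after Conv2d: (26, 94, 25, 114)
  -> after ReLU: (26, 94, 25, 114)
Output shape: (26, 94, 8, 38)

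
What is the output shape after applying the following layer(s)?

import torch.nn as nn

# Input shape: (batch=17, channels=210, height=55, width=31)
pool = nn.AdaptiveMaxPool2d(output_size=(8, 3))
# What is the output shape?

Input shape: (17, 210, 55, 31)
Output shape: (17, 210, 8, 3)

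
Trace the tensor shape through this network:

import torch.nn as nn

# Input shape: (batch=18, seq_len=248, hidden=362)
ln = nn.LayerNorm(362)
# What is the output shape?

Input shape: (18, 248, 362)
Output shape: (18, 248, 362)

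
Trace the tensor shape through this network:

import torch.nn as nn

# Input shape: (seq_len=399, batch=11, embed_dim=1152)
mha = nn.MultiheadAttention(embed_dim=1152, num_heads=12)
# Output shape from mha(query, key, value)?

Input shape: (399, 11, 1152)
Output shape: (399, 11, 1152)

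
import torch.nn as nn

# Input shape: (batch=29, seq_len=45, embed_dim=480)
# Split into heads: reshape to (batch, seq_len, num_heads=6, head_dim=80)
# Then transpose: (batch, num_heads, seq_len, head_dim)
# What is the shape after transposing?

Input shape: (29, 45, 480)
  -> after reshape: (29, 45, 6, 80)
Output shape: (29, 6, 45, 80)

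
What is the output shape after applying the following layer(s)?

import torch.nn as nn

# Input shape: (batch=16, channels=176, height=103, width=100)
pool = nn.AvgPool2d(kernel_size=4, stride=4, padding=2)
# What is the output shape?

Input shape: (16, 176, 103, 100)
Output shape: (16, 176, 26, 26)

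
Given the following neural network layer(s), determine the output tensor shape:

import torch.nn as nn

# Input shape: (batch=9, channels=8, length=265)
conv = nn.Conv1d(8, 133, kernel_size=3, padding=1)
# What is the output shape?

Input shape: (9, 8, 265)
Output shape: (9, 133, 265)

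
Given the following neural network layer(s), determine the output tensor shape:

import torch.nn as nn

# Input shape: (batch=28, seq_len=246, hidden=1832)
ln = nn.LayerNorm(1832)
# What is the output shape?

Input shape: (28, 246, 1832)
Output shape: (28, 246, 1832)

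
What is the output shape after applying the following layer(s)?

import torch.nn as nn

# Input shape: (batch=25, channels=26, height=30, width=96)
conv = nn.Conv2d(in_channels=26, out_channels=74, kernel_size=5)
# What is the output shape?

Input shape: (25, 26, 30, 96)
Output shape: (25, 74, 26, 92)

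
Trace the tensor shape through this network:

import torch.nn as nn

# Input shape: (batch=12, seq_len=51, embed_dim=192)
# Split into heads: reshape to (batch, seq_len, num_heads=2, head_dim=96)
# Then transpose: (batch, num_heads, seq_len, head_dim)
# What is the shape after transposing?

Input shape: (12, 51, 192)
  -> after reshape: (12, 51, 2, 96)
Output shape: (12, 2, 51, 96)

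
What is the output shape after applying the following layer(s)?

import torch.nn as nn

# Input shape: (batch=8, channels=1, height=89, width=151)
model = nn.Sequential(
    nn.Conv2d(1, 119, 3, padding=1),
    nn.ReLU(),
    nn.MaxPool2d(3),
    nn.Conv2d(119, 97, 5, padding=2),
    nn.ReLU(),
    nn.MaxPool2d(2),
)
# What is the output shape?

Input shape: (8, 1, 89, 151)
  -> after first Conv2d: (8, 119, 89, 151)
  -> after first MaxPool2d: (8, 119, 29, 50)
  -> after second Conv2d: (8, 97, 29, 50)
Output shape: (8, 97, 14, 25)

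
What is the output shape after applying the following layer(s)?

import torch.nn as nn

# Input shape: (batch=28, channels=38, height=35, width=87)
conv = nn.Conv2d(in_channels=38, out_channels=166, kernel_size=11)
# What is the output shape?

Input shape: (28, 38, 35, 87)
Output shape: (28, 166, 25, 77)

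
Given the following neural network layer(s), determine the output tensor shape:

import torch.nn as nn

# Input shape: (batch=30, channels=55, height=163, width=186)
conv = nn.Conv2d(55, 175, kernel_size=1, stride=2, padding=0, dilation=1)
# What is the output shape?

Input shape: (30, 55, 163, 186)
Output shape: (30, 175, 82, 93)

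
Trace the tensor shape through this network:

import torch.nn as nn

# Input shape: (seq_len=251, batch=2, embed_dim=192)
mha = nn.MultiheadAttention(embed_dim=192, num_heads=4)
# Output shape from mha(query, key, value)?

Input shape: (251, 2, 192)
Output shape: (251, 2, 192)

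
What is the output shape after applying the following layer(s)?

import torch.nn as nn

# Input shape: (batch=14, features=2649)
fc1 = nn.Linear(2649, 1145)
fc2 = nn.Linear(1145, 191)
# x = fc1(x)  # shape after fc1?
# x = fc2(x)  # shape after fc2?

Input shape: (14, 2649)
  -> after fc1: (14, 1145)
Output shape: (14, 191)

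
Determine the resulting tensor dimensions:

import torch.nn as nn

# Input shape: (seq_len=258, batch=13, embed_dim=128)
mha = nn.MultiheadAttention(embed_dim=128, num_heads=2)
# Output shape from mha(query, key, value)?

Input shape: (258, 13, 128)
Output shape: (258, 13, 128)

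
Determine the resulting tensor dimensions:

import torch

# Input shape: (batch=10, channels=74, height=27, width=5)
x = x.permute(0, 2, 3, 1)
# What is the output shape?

Input shape: (10, 74, 27, 5)
Output shape: (10, 27, 5, 74)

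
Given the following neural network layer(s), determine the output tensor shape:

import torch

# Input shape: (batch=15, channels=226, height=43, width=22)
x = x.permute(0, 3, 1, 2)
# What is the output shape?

Input shape: (15, 226, 43, 22)
Output shape: (15, 22, 226, 43)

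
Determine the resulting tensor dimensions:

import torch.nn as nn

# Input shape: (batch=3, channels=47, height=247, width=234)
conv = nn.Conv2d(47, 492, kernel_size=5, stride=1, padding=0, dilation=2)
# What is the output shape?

Input shape: (3, 47, 247, 234)
Output shape: (3, 492, 239, 226)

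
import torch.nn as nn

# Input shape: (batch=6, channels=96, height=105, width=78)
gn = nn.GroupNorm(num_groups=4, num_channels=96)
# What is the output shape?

Input shape: (6, 96, 105, 78)
Output shape: (6, 96, 105, 78)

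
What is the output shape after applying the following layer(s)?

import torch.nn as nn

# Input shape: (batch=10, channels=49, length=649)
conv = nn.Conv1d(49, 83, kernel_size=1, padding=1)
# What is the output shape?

Input shape: (10, 49, 649)
Output shape: (10, 83, 651)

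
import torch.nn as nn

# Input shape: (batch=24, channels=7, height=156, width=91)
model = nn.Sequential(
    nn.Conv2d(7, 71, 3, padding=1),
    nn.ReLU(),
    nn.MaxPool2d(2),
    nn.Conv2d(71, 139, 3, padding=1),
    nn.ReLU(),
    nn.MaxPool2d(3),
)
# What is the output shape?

Input shape: (24, 7, 156, 91)
  -> after first Conv2d: (24, 71, 156, 91)
  -> after first MaxPool2d: (24, 71, 78, 45)
  -> after second Conv2d: (24, 139, 78, 45)
Output shape: (24, 139, 26, 15)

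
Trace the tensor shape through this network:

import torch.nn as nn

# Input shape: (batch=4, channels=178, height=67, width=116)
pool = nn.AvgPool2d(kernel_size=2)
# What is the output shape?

Input shape: (4, 178, 67, 116)
Output shape: (4, 178, 33, 58)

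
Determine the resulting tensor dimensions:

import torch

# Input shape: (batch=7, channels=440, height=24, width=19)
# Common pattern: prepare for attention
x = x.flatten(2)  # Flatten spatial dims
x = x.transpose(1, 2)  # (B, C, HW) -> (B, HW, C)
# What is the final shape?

Input shape: (7, 440, 24, 19)
  -> after flatten(2): (7, 440, 456)
Output shape: (7, 456, 440)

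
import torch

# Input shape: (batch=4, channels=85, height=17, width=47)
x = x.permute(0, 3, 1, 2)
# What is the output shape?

Input shape: (4, 85, 17, 47)
Output shape: (4, 47, 85, 17)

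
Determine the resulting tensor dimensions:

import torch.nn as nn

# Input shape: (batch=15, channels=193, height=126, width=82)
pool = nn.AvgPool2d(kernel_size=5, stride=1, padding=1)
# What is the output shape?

Input shape: (15, 193, 126, 82)
Output shape: (15, 193, 124, 80)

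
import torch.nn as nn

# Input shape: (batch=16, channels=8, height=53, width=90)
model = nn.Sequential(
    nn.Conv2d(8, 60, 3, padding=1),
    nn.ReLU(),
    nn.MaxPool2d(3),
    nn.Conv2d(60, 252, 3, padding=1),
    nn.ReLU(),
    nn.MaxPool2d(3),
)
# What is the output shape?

Input shape: (16, 8, 53, 90)
  -> after first Conv2d: (16, 60, 53, 90)
  -> after first MaxPool2d: (16, 60, 17, 30)
  -> after second Conv2d: (16, 252, 17, 30)
Output shape: (16, 252, 5, 10)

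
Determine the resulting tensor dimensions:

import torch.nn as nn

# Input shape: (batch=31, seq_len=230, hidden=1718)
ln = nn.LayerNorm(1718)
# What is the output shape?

Input shape: (31, 230, 1718)
Output shape: (31, 230, 1718)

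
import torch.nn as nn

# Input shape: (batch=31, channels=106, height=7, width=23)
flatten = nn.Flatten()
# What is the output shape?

Input shape: (31, 106, 7, 23)
Output shape: (31, 17066)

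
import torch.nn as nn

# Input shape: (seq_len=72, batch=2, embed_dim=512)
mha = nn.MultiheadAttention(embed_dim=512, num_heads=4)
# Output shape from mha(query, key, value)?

Input shape: (72, 2, 512)
Output shape: (72, 2, 512)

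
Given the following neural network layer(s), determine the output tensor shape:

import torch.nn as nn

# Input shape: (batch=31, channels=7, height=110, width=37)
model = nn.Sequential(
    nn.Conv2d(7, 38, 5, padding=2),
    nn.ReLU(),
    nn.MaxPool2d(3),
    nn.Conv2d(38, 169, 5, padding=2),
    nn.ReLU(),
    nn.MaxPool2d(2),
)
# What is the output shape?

Input shape: (31, 7, 110, 37)
  -> after first Conv2d: (31, 38, 110, 37)
  -> after first MaxPool2d: (31, 38, 36, 12)
  -> after second Conv2d: (31, 169, 36, 12)
Output shape: (31, 169, 18, 6)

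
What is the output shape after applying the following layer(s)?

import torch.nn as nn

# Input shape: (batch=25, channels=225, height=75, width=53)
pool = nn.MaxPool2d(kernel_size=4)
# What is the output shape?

Input shape: (25, 225, 75, 53)
Output shape: (25, 225, 18, 13)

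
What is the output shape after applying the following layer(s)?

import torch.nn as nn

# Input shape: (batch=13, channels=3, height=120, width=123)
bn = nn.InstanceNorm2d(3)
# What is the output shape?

Input shape: (13, 3, 120, 123)
Output shape: (13, 3, 120, 123)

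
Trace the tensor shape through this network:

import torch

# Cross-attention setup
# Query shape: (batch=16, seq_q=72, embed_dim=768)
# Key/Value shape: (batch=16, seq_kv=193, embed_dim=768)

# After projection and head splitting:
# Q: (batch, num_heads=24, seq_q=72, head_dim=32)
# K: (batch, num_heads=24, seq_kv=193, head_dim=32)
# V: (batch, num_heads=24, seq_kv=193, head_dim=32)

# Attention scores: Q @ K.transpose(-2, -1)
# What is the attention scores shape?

Input shape: (16, 72, 768)
Output shape: (16, 24, 72, 193)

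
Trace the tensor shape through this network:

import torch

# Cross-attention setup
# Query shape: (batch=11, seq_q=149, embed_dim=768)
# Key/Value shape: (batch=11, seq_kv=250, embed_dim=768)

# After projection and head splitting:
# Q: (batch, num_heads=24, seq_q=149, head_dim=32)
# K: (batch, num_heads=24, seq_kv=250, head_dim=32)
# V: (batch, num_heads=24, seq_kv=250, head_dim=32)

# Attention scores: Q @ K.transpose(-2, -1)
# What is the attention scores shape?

Input shape: (11, 149, 768)
Output shape: (11, 24, 149, 250)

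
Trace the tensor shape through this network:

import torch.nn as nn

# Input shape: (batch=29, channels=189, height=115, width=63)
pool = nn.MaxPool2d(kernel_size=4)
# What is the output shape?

Input shape: (29, 189, 115, 63)
Output shape: (29, 189, 28, 15)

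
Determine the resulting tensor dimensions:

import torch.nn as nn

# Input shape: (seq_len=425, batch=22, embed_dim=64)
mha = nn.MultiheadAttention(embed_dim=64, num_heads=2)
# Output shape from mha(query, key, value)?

Input shape: (425, 22, 64)
Output shape: (425, 22, 64)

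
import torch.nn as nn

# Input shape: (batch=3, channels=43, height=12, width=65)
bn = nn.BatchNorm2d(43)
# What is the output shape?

Input shape: (3, 43, 12, 65)
Output shape: (3, 43, 12, 65)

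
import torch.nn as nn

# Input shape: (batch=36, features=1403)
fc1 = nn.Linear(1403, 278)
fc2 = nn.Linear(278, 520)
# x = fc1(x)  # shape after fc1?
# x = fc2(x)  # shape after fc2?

Input shape: (36, 1403)
  -> after fc1: (36, 278)
Output shape: (36, 520)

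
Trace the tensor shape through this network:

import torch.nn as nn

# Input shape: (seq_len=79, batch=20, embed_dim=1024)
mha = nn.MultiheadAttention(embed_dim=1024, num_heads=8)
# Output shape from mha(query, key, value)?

Input shape: (79, 20, 1024)
Output shape: (79, 20, 1024)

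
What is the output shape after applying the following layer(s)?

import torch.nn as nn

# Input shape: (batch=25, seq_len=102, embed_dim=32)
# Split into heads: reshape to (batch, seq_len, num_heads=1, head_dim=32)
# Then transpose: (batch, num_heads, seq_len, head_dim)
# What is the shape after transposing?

Input shape: (25, 102, 32)
  -> after reshape: (25, 102, 1, 32)
Output shape: (25, 1, 102, 32)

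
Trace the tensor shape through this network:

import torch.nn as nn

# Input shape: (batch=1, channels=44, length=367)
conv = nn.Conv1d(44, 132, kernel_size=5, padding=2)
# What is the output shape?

Input shape: (1, 44, 367)
Output shape: (1, 132, 367)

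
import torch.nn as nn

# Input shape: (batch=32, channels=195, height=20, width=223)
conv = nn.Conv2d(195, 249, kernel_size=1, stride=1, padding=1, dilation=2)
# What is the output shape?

Input shape: (32, 195, 20, 223)
Output shape: (32, 249, 22, 225)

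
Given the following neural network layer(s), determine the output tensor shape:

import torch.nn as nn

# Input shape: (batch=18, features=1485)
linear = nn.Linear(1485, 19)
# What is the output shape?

Input shape: (18, 1485)
Output shape: (18, 19)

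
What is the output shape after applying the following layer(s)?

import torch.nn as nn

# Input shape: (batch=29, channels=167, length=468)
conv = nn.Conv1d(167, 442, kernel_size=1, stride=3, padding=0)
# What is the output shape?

Input shape: (29, 167, 468)
Output shape: (29, 442, 156)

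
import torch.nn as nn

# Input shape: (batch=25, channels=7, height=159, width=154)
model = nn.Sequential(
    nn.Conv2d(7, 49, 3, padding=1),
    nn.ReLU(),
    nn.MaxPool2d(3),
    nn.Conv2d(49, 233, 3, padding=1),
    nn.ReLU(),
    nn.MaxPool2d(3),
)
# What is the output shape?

Input shape: (25, 7, 159, 154)
  -> after first Conv2d: (25, 49, 159, 154)
  -> after first MaxPool2d: (25, 49, 53, 51)
  -> after second Conv2d: (25, 233, 53, 51)
Output shape: (25, 233, 17, 17)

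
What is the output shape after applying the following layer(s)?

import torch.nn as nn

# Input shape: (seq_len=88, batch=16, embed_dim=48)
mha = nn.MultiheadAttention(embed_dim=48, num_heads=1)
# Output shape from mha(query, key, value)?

Input shape: (88, 16, 48)
Output shape: (88, 16, 48)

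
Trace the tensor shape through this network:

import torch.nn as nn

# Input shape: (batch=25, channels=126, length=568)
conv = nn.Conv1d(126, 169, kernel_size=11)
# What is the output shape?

Input shape: (25, 126, 568)
Output shape: (25, 169, 558)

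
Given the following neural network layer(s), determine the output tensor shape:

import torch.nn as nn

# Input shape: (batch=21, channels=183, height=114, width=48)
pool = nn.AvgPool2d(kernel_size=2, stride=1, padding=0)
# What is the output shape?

Input shape: (21, 183, 114, 48)
Output shape: (21, 183, 113, 47)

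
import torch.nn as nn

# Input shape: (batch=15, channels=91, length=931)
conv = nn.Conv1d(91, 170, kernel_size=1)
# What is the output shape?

Input shape: (15, 91, 931)
Output shape: (15, 170, 931)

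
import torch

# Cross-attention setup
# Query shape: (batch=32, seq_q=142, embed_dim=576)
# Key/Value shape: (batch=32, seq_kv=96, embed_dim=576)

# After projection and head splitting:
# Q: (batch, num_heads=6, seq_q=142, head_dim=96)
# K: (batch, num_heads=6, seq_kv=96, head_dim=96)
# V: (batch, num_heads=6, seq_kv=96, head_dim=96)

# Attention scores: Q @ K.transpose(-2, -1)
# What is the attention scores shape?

Input shape: (32, 142, 576)
Output shape: (32, 6, 142, 96)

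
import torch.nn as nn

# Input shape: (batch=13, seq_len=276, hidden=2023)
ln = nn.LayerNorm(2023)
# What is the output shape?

Input shape: (13, 276, 2023)
Output shape: (13, 276, 2023)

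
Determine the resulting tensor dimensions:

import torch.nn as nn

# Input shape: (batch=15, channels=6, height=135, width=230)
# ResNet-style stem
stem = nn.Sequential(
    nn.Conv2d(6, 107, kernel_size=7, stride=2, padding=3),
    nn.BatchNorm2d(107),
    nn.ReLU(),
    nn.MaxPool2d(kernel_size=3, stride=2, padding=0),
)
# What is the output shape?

Input shape: (15, 6, 135, 230)
  -> after Conv2d 7x7 stride=2: (15, 107, 68, 115)
Output shape: (15, 107, 33, 57)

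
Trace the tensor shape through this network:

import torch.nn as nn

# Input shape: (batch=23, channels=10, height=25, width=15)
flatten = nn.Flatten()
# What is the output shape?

Input shape: (23, 10, 25, 15)
Output shape: (23, 3750)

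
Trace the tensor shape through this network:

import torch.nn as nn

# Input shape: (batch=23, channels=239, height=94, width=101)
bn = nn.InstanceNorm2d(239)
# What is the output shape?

Input shape: (23, 239, 94, 101)
Output shape: (23, 239, 94, 101)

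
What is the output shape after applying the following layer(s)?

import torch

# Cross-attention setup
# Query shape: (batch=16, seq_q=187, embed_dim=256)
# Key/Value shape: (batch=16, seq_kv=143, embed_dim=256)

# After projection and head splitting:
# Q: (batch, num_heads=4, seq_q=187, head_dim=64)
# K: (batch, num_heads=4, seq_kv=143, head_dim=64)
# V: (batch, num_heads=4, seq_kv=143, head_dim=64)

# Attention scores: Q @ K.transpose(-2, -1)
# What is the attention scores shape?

Input shape: (16, 187, 256)
Output shape: (16, 4, 187, 143)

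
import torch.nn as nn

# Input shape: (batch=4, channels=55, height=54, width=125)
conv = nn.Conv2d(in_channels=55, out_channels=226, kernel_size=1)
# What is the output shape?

Input shape: (4, 55, 54, 125)
Output shape: (4, 226, 54, 125)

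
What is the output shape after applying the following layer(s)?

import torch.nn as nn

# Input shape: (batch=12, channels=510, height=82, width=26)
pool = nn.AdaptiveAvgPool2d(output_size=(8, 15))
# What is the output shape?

Input shape: (12, 510, 82, 26)
Output shape: (12, 510, 8, 15)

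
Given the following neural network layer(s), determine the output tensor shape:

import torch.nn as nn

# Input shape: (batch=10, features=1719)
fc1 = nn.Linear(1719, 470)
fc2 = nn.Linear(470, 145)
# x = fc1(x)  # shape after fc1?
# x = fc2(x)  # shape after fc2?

Input shape: (10, 1719)
  -> after fc1: (10, 470)
Output shape: (10, 145)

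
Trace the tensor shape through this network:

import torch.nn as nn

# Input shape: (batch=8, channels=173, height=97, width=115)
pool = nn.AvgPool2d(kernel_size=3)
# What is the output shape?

Input shape: (8, 173, 97, 115)
Output shape: (8, 173, 32, 38)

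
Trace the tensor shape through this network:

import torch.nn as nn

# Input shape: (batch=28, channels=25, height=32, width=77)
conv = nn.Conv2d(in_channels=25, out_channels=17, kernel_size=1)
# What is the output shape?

Input shape: (28, 25, 32, 77)
Output shape: (28, 17, 32, 77)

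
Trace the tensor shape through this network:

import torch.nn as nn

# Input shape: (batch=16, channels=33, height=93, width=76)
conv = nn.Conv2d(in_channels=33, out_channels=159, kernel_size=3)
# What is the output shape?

Input shape: (16, 33, 93, 76)
Output shape: (16, 159, 91, 74)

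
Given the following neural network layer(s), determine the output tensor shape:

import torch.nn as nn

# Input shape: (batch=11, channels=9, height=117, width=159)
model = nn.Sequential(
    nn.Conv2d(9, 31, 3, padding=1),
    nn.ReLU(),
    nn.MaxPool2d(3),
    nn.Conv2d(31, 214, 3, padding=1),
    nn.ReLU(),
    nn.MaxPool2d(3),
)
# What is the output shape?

Input shape: (11, 9, 117, 159)
  -> after first Conv2d: (11, 31, 117, 159)
  -> after first MaxPool2d: (11, 31, 39, 53)
  -> after second Conv2d: (11, 214, 39, 53)
Output shape: (11, 214, 13, 17)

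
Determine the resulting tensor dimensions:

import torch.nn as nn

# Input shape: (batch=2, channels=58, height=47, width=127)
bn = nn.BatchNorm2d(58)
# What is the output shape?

Input shape: (2, 58, 47, 127)
Output shape: (2, 58, 47, 127)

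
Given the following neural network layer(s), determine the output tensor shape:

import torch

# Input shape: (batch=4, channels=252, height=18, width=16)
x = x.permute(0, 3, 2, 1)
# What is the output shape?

Input shape: (4, 252, 18, 16)
Output shape: (4, 16, 18, 252)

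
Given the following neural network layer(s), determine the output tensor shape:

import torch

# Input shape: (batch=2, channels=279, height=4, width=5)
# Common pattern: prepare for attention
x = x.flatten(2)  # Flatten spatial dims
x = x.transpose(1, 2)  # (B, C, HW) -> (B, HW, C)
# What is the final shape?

Input shape: (2, 279, 4, 5)
  -> after flatten(2): (2, 279, 20)
Output shape: (2, 20, 279)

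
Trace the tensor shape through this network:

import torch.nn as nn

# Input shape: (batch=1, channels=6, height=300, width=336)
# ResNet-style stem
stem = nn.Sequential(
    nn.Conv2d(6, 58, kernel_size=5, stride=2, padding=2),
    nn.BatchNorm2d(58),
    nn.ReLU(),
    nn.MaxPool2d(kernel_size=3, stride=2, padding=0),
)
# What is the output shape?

Input shape: (1, 6, 300, 336)
  -> after Conv2d 5x5 stride=2: (1, 58, 150, 168)
Output shape: (1, 58, 74, 83)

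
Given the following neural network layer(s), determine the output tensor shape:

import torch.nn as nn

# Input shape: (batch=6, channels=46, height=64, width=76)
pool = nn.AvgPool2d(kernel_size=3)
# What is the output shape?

Input shape: (6, 46, 64, 76)
Output shape: (6, 46, 21, 25)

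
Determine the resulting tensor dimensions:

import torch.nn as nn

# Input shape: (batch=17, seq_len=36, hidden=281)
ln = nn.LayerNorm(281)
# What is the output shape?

Input shape: (17, 36, 281)
Output shape: (17, 36, 281)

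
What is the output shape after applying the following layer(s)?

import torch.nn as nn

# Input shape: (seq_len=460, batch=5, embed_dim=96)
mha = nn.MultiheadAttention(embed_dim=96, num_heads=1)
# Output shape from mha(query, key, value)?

Input shape: (460, 5, 96)
Output shape: (460, 5, 96)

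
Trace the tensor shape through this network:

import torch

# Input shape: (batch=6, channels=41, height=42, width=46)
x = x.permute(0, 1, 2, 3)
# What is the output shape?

Input shape: (6, 41, 42, 46)
Output shape: (6, 41, 42, 46)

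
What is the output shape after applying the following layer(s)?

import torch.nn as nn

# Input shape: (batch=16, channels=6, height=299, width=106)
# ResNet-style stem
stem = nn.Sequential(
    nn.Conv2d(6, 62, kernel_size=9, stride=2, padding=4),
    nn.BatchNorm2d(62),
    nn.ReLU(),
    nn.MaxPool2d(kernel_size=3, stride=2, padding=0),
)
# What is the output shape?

Input shape: (16, 6, 299, 106)
  -> after Conv2d 9x9 stride=2: (16, 62, 150, 53)
Output shape: (16, 62, 74, 26)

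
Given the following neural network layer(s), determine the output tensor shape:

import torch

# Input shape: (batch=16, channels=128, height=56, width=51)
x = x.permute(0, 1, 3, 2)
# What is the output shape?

Input shape: (16, 128, 56, 51)
Output shape: (16, 128, 51, 56)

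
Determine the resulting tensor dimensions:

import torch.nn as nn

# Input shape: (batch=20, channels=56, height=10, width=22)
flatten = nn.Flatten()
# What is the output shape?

Input shape: (20, 56, 10, 22)
Output shape: (20, 12320)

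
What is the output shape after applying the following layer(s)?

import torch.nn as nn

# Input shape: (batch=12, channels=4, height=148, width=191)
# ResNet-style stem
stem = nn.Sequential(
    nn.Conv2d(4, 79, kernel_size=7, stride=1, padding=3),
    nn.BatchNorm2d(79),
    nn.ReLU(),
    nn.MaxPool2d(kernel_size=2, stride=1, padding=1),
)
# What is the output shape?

Input shape: (12, 4, 148, 191)
  -> after Conv2d 7x7 stride=1: (12, 79, 148, 191)
Output shape: (12, 79, 149, 192)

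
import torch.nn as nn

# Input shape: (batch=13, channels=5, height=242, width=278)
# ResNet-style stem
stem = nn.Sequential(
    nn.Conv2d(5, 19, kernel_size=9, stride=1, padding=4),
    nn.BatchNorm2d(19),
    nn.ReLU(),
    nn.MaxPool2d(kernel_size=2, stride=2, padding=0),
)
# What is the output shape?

Input shape: (13, 5, 242, 278)
  -> after Conv2d 9x9 stride=1: (13, 19, 242, 278)
Output shape: (13, 19, 121, 139)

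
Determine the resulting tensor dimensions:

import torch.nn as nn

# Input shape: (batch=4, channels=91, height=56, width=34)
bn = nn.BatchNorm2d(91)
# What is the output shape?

Input shape: (4, 91, 56, 34)
Output shape: (4, 91, 56, 34)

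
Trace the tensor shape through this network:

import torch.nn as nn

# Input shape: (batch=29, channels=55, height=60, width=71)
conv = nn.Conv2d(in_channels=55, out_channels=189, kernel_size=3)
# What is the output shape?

Input shape: (29, 55, 60, 71)
Output shape: (29, 189, 58, 69)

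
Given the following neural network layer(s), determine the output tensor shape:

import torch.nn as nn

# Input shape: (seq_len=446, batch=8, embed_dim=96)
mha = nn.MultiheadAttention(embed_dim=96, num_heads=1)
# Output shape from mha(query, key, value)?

Input shape: (446, 8, 96)
Output shape: (446, 8, 96)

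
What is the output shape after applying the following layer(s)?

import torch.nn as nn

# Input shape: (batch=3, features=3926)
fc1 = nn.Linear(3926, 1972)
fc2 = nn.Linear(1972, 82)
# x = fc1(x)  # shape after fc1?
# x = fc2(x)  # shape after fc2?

Input shape: (3, 3926)
  -> after fc1: (3, 1972)
Output shape: (3, 82)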